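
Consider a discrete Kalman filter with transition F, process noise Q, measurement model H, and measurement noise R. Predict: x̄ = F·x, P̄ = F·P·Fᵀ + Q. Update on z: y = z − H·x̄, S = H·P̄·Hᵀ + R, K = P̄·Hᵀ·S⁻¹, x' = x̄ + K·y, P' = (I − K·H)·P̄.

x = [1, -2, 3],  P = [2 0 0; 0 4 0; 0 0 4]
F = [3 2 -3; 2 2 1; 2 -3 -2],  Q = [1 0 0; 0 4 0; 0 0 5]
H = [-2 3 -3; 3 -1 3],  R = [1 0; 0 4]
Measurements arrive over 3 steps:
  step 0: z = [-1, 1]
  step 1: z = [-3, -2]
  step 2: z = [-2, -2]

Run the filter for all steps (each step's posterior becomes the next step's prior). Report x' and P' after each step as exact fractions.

step 0: x' = [-1616500/392807, 773959/392807, 1985542/392807], P' = [3171479/392807 -1166984/392807 -3323919/392807; -1166984/392807 855776/392807 1590792/392807; -3323919/392807 1590792/392807 3835651/392807]
step 1: x' = [-607187843245/338747153907, -170129532559/112915717969, 226380994328/338747153907], P' = [780581547286/338747153907 -30487880673/112915717969 -640621139963/338747153907; -30487880673/112915717969 101243445231/112915717969 108354677882/112915717969; -640621139963/338747153907 108354677882/112915717969 768948653833/338747153907]
step 2: x' = [-63122852088503079/22803586152098096, -21480991955555563/22803586152098096, 18435496628545403/11401793076049048], P' = [52435758413263967/22803586152098096 -6153175357545293/22803586152098096 -21521940424608795/11401793076049048; -6153175357545293/22803586152098096 20444323073404551/22803586152098096 10938443916025561/11401793076049048; -21521940424608795/11401793076049048 10938443916025561/11401793076049048 12925134365873051/5700896538024524]

step 0: x̄ = F·x = [-10, 1, 2]
step 0: P̄ = F·P·Fᵀ + Q = [71 16 12; 16 32 -24; 12 -24 65]
step 0: y = z − H·x̄ = [-18, 26]
step 0: S = H·P̄·Hᵀ + R = [1542 -1399; -1399 1524]
step 0: K = P̄·Hᵀ·S⁻¹ = [127847/392807 177416/392807; 128920/392807 103912/392807; -86739/392807 -13899/392807]
step 0: x' = x̄ + K·y = [-1616500/392807, 773959/392807, 1985542/392807]
step 0: P' = (I − K·H)·P̄ = [3171479/392807 -1166984/392807 -3323919/392807; -1166984/392807 855776/392807 1590792/392807; -3323919/392807 1590792/392807 3835651/392807]
step 1: x̄ = F·x = [-9258208/392807, 300460/392807, -9525961/392807]
step 1: P̄ = F·P·Fᵀ + Q = [93617311/392807 2883774/392807 90584032/392807; 2883774/392807 5247519/392807 -2273780/392807; 90584032/392807 -2273780/392807 97379203/392807]
step 1: y = z − H·x̄ = [-49174100/392807, 55867353/392807]
step 1: S = H·P̄·Hᵀ + R = [2391833685/392807 -2808183576/392807; -2808183576/392807 3352639985/392807]
step 1: K = P̄·Hᵀ·S⁻¹ = [86309399260/338747153907 42612071999/112915717969; 39642063393/112915717969 33089236599/112915717969; -50411580635/338747153907 4993208997/112915717969]
step 1: x' = x̄ + K·y = [-607187843245/338747153907, -170129532559/112915717969, 226380994328/338747153907]
step 1: P' = (I − K·H)·P̄ = [780581547286/338747153907 -30487880673/112915717969 -640621139963/338747153907; -30487880673/112915717969 101243445231/112915717969 108354677882/112915717969; -640621139963/338747153907 108354677882/112915717969 768948653833/338747153907]
step 2: x̄ = F·x = [-1173827902691/112915717969, -669590629172/112915717969, -45323960705/112915717969]
step 2: P̄ = F·P·Fᵀ + Q = [7344096239368/112915717969 1099511843368/112915717969 5748297083479/112915717969; 1099511843368/112915717969 1489082413319/112915717969 -349743934746/112915717969; 5748297083479/112915717969 -349743934746/112915717969 6916243607644/112915717969]
step 2: y = z − H·x̄ = [-700687235919/112915717969, 2762033525078/112915717969]
step 2: S = H·P̄·Hᵀ + R = [167218048570868/112915717969 -189104770337050/112915717969; -189104770337050/112915717969 229254543959193/112915717969]
step 2: K = P̄·Hᵀ·S⁻¹ = [5800599648488957/22803586152098096 4291101006210553/11401793076049048; 8008656439150873/22803586152098096 3340851793764117/11401793076049048; -1691593597944033/11401793076049048 255817625673295/5700896538024524]
step 2: x' = x̄ + K·y = [-63122852088503079/22803586152098096, -21480991955555563/22803586152098096, 18435496628545403/11401793076049048]
step 2: P' = (I − K·H)·P̄ = [52435758413263967/22803586152098096 -6153175357545293/22803586152098096 -21521940424608795/11401793076049048; -6153175357545293/22803586152098096 20444323073404551/22803586152098096 10938443916025561/11401793076049048; -21521940424608795/11401793076049048 10938443916025561/11401793076049048 12925134365873051/5700896538024524]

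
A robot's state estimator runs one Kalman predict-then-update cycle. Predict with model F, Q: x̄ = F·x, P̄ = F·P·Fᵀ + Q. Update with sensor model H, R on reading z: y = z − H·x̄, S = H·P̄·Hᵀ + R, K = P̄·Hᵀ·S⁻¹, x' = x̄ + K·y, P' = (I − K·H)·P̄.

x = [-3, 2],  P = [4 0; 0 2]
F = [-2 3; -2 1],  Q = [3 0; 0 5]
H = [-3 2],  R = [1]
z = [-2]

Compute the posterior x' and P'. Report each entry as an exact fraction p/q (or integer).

x' = [41/9, 52/9]
P' = [1505/162 1112/81; 1112/81 1663/81]

x̄ = F·x = [12, 8]
P̄ = F·P·Fᵀ + Q = [37 22; 22 23]
y = z − H·x̄ = [18]
S = H·P̄·Hᵀ + R = [162]
K = P̄·Hᵀ·S⁻¹ = [-67/162; -10/81]
x' = x̄ + K·y = [41/9, 52/9]
P' = (I − K·H)·P̄ = [1505/162 1112/81; 1112/81 1663/81]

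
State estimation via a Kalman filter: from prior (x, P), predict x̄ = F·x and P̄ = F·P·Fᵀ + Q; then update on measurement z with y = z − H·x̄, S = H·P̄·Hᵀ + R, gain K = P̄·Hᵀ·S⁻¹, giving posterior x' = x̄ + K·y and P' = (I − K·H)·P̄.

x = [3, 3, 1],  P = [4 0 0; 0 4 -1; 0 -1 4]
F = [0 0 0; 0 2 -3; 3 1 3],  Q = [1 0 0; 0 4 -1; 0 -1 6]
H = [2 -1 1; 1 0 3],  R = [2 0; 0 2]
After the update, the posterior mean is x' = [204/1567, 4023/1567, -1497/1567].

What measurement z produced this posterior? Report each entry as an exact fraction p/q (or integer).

z = [-3, -3]

x̄ = F·x = [0, 3, 15]
P̄ = F·P·Fᵀ + Q = [1 0 0; 0 68 -32; 0 -32 76]
S = H·P̄·Hᵀ + R = [214 326; 326 687]
K = P̄·Hᵀ·S⁻¹ = [524/20371 -219/20371; -18702/20371 6028/20371; -66/20371 6792/20371]
x' − x̄ = [204/1567, -678/1567, -25002/1567] = K·y
y = (KᵀK)⁻¹·Kᵀ·(x' − x̄) = [-15, -48]
z = y + H·x̄ = [-15, -48] + [12, 45] = [-3, -3]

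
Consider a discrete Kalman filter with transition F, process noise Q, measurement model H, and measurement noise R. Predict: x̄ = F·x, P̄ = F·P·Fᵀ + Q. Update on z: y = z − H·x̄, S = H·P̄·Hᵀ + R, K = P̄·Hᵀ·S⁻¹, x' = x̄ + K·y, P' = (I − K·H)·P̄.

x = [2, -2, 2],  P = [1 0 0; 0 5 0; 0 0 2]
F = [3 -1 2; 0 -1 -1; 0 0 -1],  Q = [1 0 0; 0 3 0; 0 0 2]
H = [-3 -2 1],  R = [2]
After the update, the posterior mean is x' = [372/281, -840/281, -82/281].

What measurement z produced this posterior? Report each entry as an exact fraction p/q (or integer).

x̄ = F·x = [12, 0, -2]
P̄ = F·P·Fᵀ + Q = [23 1 -4; 1 10 2; -4 2 4]
S = H·P̄·Hᵀ + R = [281]
K = P̄·Hᵀ·S⁻¹ = [-75/281; -21/281; 12/281]
x' − x̄ = [-3000/281, -840/281, 480/281] = K·y
y = (KᵀK)⁻¹·Kᵀ·(x' − x̄) = [40]
z = y + H·x̄ = [40] + [-38] = [2]

z = [2]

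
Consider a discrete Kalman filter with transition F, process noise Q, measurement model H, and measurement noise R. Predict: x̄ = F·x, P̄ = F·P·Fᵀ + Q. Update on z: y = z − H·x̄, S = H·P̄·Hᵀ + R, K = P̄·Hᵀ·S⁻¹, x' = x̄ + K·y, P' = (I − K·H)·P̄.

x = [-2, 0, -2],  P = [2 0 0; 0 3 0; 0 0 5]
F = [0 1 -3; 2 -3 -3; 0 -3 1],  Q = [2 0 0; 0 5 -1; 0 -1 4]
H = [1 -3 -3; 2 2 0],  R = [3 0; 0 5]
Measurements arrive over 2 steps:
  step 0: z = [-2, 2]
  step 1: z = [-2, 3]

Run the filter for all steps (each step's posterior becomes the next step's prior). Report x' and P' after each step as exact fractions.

step 0: x' = [1842/1411, -1018/4233, 5614/4233], P' = [126267/69139 -79442/69139 227473/138278; -79442/69139 355141/207417 -410902/207417; 227473/138278 -410902/207417 2248375/829668]
step 1: x' = [-10126844462/69676611259, 97514151668/69676611259, -55729362680/69676611259], P' = [109263916902/69676611259 -65354975442/69676611259 92396412051/69676611259; -65354975442/69676611259 104636350687/69676611259 -117471271706/69676611259; 92396412051/69676611259 -117471271706/69676611259 159279106762/69676611259]

step 0: x̄ = F·x = [6, 2, -2]
step 0: P̄ = F·P·Fᵀ + Q = [50 36 -24; 36 85 11; -24 11 36]
step 0: y = z − H·x̄ = [-8, -14]
step 0: S = H·P̄·Hᵀ + R = [1268 -476; -476 833]
step 0: K = P̄·Hᵀ·S⁻¹ = [131/1162 18730/69139; -199/1743 46726/207417; -1259/6972 -27877/207417]
step 0: x' = x̄ + K·y = [1842/1411, -1018/4233, 5614/4233]
step 0: P' = (I − K·H)·P̄ = [126267/69139 -79442/69139 227473/138278; -79442/69139 355141/207417 -410902/207417; 227473/138278 -410902/207417 2248375/829668]
step 1: x̄ = F·x = [-17860/4233, -912/1411, 8668/4233]
step 1: P̄ = F·P·Fᵀ + Q = [33176923/829668 -1327867/276556 -27442897/829668; -1327867/276556 2902085/276556 1266045/276556; -27442897/829668 1266045/276556 28213771/829668]
step 1: y = z − H·x̄ = [27190/4233, 53891/4233]
step 1: S = H·P̄·Hᵀ + R = [624871579/829668 42979823/207417; 42979823/207417 34953061/207417]
step 1: K = P̄·Hᵀ·S⁻¹ = [9379869025/69676611259 17563576584/69676611259; -8950070795/69676611259 15712550098/69676611259; -11009031039/69676611259 -10029943862/69676611259]
step 1: x' = x̄ + K·y = [-10126844462/69676611259, 97514151668/69676611259, -55729362680/69676611259]
step 1: P' = (I − K·H)·P̄ = [109263916902/69676611259 -65354975442/69676611259 92396412051/69676611259; -65354975442/69676611259 104636350687/69676611259 -117471271706/69676611259; 92396412051/69676611259 -117471271706/69676611259 159279106762/69676611259]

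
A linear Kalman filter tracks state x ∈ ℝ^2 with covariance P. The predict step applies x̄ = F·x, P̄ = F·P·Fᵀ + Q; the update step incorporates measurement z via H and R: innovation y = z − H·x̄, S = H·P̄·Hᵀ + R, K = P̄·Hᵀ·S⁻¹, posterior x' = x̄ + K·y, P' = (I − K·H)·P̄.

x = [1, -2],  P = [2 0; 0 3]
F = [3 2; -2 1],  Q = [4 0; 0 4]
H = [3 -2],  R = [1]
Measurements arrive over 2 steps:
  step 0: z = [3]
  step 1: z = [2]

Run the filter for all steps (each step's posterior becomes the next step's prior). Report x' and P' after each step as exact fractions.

step 0: x̄ = F·x = [-1, -4]
step 0: P̄ = F·P·Fᵀ + Q = [34 -6; -6 15]
step 0: y = z − H·x̄ = [-2]
step 0: S = H·P̄·Hᵀ + R = [439]
step 0: K = P̄·Hᵀ·S⁻¹ = [114/439; -48/439]
step 0: x' = x̄ + K·y = [-667/439, -1660/439]
step 0: P' = (I − K·H)·P̄ = [1930/439 2838/439; 2838/439 4281/439]
step 1: x̄ = F·x = [-5321/439, -326/439]
step 1: P̄ = F·P·Fᵀ + Q = [70306/439 -5856/439; -5856/439 2405/439]
step 1: y = z − H·x̄ = [16189/439]
step 1: S = H·P̄·Hᵀ + R = [713085/439]
step 1: K = P̄·Hᵀ·S⁻¹ = [14842/47539; -22378/713085]
step 1: x' = x̄ + K·y = [-28879/47539, -1354768/713085]
step 1: P' = (I − K·H)·P̄ = [86566/47539 122428/47539; 122428/47539 2765819/713085]

step 0: x' = [-667/439, -1660/439], P' = [1930/439 2838/439; 2838/439 4281/439]
step 1: x' = [-28879/47539, -1354768/713085], P' = [86566/47539 122428/47539; 122428/47539 2765819/713085]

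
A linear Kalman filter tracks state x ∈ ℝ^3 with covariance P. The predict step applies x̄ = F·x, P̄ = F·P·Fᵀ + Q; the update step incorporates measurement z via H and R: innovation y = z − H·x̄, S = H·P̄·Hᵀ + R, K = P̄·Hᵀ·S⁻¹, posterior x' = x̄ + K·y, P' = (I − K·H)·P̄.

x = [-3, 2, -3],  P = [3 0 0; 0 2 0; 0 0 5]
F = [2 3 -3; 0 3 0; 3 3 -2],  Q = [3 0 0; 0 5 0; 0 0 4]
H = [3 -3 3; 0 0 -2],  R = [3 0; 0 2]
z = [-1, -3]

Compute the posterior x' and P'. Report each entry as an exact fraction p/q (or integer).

x' = [711/121, 21112/2783, 19686/13915]
P' = [1050/121 1044/121 12/121; 1044/121 26068/2783 1575/2783; 12/121 1575/2783 6612/13915]

x̄ = F·x = [9, 6, 3]
P̄ = F·P·Fᵀ + Q = [78 18 66; 18 23 18; 66 18 69]
y = z − H·x̄ = [-19, 3]
S = H·P̄·Hᵀ + R = [2073 -702; -702 278]
K = P̄·Hᵀ·S⁻¹ = [18/121 -12/121; -481/2783 -1575/2783; 117/13915 -6612/13915]
x' = x̄ + K·y = [711/121, 21112/2783, 19686/13915]
P' = (I − K·H)·P̄ = [1050/121 1044/121 12/121; 1044/121 26068/2783 1575/2783; 12/121 1575/2783 6612/13915]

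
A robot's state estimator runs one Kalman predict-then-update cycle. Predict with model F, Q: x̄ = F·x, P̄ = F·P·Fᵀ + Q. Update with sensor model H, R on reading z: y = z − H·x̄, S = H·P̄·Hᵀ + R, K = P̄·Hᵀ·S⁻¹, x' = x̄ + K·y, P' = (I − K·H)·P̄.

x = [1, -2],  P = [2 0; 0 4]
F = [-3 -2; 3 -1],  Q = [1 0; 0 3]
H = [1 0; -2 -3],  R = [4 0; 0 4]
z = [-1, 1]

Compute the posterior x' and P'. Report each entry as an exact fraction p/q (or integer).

x' = [-8999/8111, 4125/8111]
P' = [28460/8111 -18760/8111; -18760/8111 15900/8111]

x̄ = F·x = [1, 5]
P̄ = F·P·Fᵀ + Q = [35 -10; -10 25]
y = z − H·x̄ = [-2, 18]
S = H·P̄·Hᵀ + R = [39 -40; -40 249]
K = P̄·Hᵀ·S⁻¹ = [7115/8111 -160/8111; -4690/8111 -2545/8111]
x' = x̄ + K·y = [-8999/8111, 4125/8111]
P' = (I − K·H)·P̄ = [28460/8111 -18760/8111; -18760/8111 15900/8111]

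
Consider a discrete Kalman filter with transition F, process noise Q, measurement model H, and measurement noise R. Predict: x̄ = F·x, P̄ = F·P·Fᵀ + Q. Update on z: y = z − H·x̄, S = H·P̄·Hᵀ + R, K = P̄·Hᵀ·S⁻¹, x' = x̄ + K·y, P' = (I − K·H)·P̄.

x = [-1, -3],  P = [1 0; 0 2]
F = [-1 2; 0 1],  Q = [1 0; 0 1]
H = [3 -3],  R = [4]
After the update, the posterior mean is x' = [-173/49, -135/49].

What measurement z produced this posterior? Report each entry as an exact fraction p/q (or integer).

z = [-2]

x̄ = F·x = [-5, -3]
P̄ = F·P·Fᵀ + Q = [10 4; 4 3]
S = H·P̄·Hᵀ + R = [49]
K = P̄·Hᵀ·S⁻¹ = [18/49; 3/49]
x' − x̄ = [72/49, 12/49] = K·y
y = (KᵀK)⁻¹·Kᵀ·(x' − x̄) = [4]
z = y + H·x̄ = [4] + [-6] = [-2]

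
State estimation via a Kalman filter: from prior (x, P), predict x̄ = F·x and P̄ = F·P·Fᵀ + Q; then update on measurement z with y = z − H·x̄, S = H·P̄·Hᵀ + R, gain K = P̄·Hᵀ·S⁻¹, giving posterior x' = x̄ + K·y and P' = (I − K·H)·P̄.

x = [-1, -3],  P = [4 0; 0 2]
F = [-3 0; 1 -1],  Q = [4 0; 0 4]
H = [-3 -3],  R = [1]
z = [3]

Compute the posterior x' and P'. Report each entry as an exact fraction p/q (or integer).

x' = [-807/235, 578/235]
P' = [2344/235 -2316/235; -2316/235 2314/235]

x̄ = F·x = [3, 2]
P̄ = F·P·Fᵀ + Q = [40 -12; -12 10]
y = z − H·x̄ = [18]
S = H·P̄·Hᵀ + R = [235]
K = P̄·Hᵀ·S⁻¹ = [-84/235; 6/235]
x' = x̄ + K·y = [-807/235, 578/235]
P' = (I − K·H)·P̄ = [2344/235 -2316/235; -2316/235 2314/235]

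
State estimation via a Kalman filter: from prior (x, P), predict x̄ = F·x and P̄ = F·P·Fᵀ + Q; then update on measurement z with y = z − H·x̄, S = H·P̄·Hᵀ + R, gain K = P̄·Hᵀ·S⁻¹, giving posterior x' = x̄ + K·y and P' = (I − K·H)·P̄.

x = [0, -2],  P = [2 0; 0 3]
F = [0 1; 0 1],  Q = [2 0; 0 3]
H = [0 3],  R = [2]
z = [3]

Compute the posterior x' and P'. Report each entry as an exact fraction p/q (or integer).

x̄ = F·x = [-2, -2]
P̄ = F·P·Fᵀ + Q = [5 3; 3 6]
y = z − H·x̄ = [9]
S = H·P̄·Hᵀ + R = [56]
K = P̄·Hᵀ·S⁻¹ = [9/56; 9/28]
x' = x̄ + K·y = [-31/56, 25/28]
P' = (I − K·H)·P̄ = [199/56 3/28; 3/28 3/14]

x' = [-31/56, 25/28]
P' = [199/56 3/28; 3/28 3/14]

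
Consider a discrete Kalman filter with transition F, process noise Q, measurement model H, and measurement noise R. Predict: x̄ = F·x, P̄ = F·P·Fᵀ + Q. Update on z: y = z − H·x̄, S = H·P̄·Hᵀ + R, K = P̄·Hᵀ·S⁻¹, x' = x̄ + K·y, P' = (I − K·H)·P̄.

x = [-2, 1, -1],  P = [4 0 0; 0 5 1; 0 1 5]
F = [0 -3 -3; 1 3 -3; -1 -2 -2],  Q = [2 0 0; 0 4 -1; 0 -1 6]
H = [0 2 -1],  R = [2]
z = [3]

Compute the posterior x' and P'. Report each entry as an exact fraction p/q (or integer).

x' = [27/50, 221/80, 251/100]
P' = [2426/25 297/10 1494/25; 297/10 191/16 461/20; 1494/25 461/20 1161/25]

x̄ = F·x = [0, 4, 2]
P̄ = F·P·Fᵀ + Q = [110 0 72; 0 80 -5; 72 -5 58]
y = z − H·x̄ = [-3]
S = H·P̄·Hᵀ + R = [400]
K = P̄·Hᵀ·S⁻¹ = [-9/50; 33/80; -17/100]
x' = x̄ + K·y = [27/50, 221/80, 251/100]
P' = (I − K·H)·P̄ = [2426/25 297/10 1494/25; 297/10 191/16 461/20; 1494/25 461/20 1161/25]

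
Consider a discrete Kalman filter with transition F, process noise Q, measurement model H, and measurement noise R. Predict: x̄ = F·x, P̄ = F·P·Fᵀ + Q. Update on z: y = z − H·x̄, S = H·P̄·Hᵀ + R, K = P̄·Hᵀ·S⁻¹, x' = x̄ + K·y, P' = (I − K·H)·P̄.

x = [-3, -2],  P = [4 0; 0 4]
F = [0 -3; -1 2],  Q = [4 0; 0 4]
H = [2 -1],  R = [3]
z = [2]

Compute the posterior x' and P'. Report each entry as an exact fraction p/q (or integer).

x' = [554/283, 509/283]
P' = [504/283 696/283; 696/283 1608/283]

x̄ = F·x = [6, -1]
P̄ = F·P·Fᵀ + Q = [40 -24; -24 24]
y = z − H·x̄ = [-11]
S = H·P̄·Hᵀ + R = [283]
K = P̄·Hᵀ·S⁻¹ = [104/283; -72/283]
x' = x̄ + K·y = [554/283, 509/283]
P' = (I − K·H)·P̄ = [504/283 696/283; 696/283 1608/283]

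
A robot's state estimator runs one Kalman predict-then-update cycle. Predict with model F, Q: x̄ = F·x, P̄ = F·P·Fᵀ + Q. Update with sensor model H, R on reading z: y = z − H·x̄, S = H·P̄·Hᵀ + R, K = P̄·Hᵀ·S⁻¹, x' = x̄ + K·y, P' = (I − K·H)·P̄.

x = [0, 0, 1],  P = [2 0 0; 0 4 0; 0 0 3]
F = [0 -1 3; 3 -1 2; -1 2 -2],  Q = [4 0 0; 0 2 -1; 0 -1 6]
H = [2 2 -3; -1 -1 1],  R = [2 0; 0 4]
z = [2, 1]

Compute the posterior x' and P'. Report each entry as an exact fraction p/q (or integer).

x' = [413/837, -142/279, -160/279]
P' = [7201/837 -1405/279 662/279; -1405/279 2317/279 604/279; 662/279 604/279 898/279]

x̄ = F·x = [3, 2, -2]
P̄ = F·P·Fᵀ + Q = [35 22 -26; 22 36 -27; -26 -27 36]
y = z − H·x̄ = [-14, 8]
S = H·P̄·Hᵀ + R = [1422 -603; -603 261]
K = P̄·Hᵀ·S⁻¹ = [7/837 -250/837; 2/93 -77/279; -9/31 -92/279]
x' = x̄ + K·y = [413/837, -142/279, -160/279]
P' = (I − K·H)·P̄ = [7201/837 -1405/279 662/279; -1405/279 2317/279 604/279; 662/279 604/279 898/279]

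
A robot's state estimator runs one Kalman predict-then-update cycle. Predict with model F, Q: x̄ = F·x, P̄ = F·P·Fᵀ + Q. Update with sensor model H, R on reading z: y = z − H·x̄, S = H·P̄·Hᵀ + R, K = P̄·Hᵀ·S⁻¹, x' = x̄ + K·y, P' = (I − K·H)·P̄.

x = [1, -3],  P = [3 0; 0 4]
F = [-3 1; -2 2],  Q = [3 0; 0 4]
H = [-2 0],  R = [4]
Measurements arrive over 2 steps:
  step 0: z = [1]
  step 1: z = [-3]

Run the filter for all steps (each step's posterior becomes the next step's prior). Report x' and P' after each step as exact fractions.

step 0: x̄ = F·x = [-6, -8]
step 0: P̄ = F·P·Fᵀ + Q = [34 26; 26 32]
step 0: y = z − H·x̄ = [-11]
step 0: S = H·P̄·Hᵀ + R = [140]
step 0: K = P̄·Hᵀ·S⁻¹ = [-17/35; -13/35]
step 0: x' = x̄ + K·y = [-23/35, -137/35]
step 0: P' = (I − K·H)·P̄ = [34/35 26/35; 26/35 444/35]
step 1: x̄ = F·x = [-68/35, -228/35]
step 1: P̄ = F·P·Fᵀ + Q = [699/35 884/35; 884/35 1844/35]
step 1: y = z − H·x̄ = [-241/35]
step 1: S = H·P̄·Hᵀ + R = [2936/35]
step 1: K = P̄·Hᵀ·S⁻¹ = [-699/1468; -221/367]
step 1: x' = x̄ + K·y = [1961/1468, -869/367]
step 1: P' = (I − K·H)·P̄ = [699/734 442/367; 442/367 8172/367]

step 0: x' = [-23/35, -137/35], P' = [34/35 26/35; 26/35 444/35]
step 1: x' = [1961/1468, -869/367], P' = [699/734 442/367; 442/367 8172/367]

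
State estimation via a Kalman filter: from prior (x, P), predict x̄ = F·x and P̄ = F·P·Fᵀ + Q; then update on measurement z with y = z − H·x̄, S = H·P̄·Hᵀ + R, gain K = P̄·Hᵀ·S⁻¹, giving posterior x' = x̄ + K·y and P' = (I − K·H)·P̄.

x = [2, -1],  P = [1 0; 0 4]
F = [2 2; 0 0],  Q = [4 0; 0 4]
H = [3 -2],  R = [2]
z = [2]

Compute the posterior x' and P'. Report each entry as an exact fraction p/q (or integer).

x' = [10/13, 16/117]
P' = [24/13 32/13; 32/13 436/117]

x̄ = F·x = [2, 0]
P̄ = F·P·Fᵀ + Q = [24 0; 0 4]
y = z − H·x̄ = [-4]
S = H·P̄·Hᵀ + R = [234]
K = P̄·Hᵀ·S⁻¹ = [4/13; -4/117]
x' = x̄ + K·y = [10/13, 16/117]
P' = (I − K·H)·P̄ = [24/13 32/13; 32/13 436/117]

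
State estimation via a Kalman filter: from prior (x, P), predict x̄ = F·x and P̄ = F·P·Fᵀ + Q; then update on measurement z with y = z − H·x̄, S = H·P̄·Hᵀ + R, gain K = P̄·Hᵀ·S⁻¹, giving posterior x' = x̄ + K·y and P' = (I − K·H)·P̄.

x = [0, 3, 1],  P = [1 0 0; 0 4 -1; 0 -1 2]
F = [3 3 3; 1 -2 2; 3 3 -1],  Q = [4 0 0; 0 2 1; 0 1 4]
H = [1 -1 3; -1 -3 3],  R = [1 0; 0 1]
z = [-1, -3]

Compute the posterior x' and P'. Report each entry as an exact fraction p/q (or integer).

x̄ = F·x = [12, -4, 8]
P̄ = F·P·Fᵀ + Q = [49 -9 33; -9 35 -32; 33 -32 57]
y = z − H·x̄ = [-41, -27]
S = H·P̄·Hᵀ + R = [1006 971; 971 1202]
K = P̄·Hᵀ·S⁻¹ = [113947/266371 -74985/266371; 18152/266371 -57212/266371; 56458/266371 6248/266371]
x' = x̄ + K·y = [78460/38053, -37856/38053, -50358/38053]
P' = (I − K·H)·P̄ = [936345/266371 -841879/266371 -554759/266371; -841879/266371 879561/266371 579864/266371; -554759/266371 579864/266371 397027/266371]

x' = [78460/38053, -37856/38053, -50358/38053]
P' = [936345/266371 -841879/266371 -554759/266371; -841879/266371 879561/266371 579864/266371; -554759/266371 579864/266371 397027/266371]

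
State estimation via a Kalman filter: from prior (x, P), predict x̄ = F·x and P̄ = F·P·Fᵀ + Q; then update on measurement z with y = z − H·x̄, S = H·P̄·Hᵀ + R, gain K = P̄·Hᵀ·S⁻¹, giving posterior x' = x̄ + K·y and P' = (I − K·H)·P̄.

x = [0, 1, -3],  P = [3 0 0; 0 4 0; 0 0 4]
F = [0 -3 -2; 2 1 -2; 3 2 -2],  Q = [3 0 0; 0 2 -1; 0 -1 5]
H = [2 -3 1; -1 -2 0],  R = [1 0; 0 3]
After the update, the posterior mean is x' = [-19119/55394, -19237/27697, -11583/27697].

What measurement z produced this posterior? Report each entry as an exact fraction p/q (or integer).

z = [1, 2]

x̄ = F·x = [3, 7, 8]
P̄ = F·P·Fᵀ + Q = [55 4 -8; 4 34 41; -8 41 64]
S = H·P̄·Hᵀ + R = [265 16; 16 210]
K = P̄·Hᵀ·S⁻¹ = [9954/27697 -18135/55394; -4989/27697 -9116/27697; -7283/27697 -9205/27697]
x' − x̄ = [-185301/55394, -213116/27697, -233159/27697] = K·y
y = (KᵀK)⁻¹·Kᵀ·(x' − x̄) = [8, 19]
z = y + H·x̄ = [8, 19] + [-7, -17] = [1, 2]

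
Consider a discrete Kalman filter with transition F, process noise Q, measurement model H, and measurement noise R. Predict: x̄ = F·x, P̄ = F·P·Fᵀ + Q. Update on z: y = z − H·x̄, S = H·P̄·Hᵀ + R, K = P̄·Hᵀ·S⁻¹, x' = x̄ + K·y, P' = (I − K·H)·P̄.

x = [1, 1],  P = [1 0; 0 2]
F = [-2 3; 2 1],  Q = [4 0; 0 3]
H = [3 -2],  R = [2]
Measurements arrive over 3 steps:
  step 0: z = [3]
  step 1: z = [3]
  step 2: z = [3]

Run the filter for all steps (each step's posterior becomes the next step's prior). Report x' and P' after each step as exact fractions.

step 0: x' = [173/62, 84/31], P' = [243/62 173/31; 173/31 261/31]
step 1: x' = [13791/2269, 17653/2269], P' = [50106/2269 74488/2269; 74488/2269 111829/2269]
step 2: x' = [2895773/175351, 372889/15941], P' = [20460270/175351 2780920/15941; 2780920/15941 4165469/15941]

step 0: x̄ = F·x = [1, 3]
step 0: P̄ = F·P·Fᵀ + Q = [26 2; 2 9]
step 0: y = z − H·x̄ = [6]
step 0: S = H·P̄·Hᵀ + R = [248]
step 0: K = P̄·Hᵀ·S⁻¹ = [37/124; -3/62]
step 0: x' = x̄ + K·y = [173/62, 84/31]
step 0: P' = (I − K·H)·P̄ = [243/62 173/31; 173/31 261/31]
step 1: x̄ = F·x = [79/31, 257/31]
step 1: P̄ = F·P·Fᵀ + Q = [883/31 989/31; 989/31 1532/31]
step 1: y = z − H·x̄ = [370/31]
step 1: S = H·P̄·Hᵀ + R = [2269/31]
step 1: K = P̄·Hᵀ·S⁻¹ = [671/2269; -97/2269]
step 1: x' = x̄ + K·y = [13791/2269, 17653/2269]
step 1: P' = (I − K·H)·P̄ = [50106/2269 74488/2269; 74488/2269 111829/2269]
step 2: x̄ = F·x = [25377/2269, 45235/2269]
step 2: P̄ = F·P·Fᵀ + Q = [322105/2269 433015/2269; 433015/2269 617012/2269]
step 2: y = z − H·x̄ = [21146/2269]
step 2: S = H·P̄·Hᵀ + R = [175351/2269]
step 2: K = P̄·Hᵀ·S⁻¹ = [100285/175351; 5911/15941]
step 2: x' = x̄ + K·y = [2895773/175351, 372889/15941]
step 2: P' = (I − K·H)·P̄ = [20460270/175351 2780920/15941; 2780920/15941 4165469/15941]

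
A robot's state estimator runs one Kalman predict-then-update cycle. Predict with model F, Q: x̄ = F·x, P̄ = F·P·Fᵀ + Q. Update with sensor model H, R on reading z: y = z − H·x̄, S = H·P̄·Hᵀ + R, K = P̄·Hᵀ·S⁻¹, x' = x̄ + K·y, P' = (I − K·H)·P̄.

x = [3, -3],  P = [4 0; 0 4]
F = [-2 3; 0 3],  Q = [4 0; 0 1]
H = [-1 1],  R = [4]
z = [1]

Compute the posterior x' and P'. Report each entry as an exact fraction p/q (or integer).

x̄ = F·x = [-15, -9]
P̄ = F·P·Fᵀ + Q = [56 36; 36 37]
y = z − H·x̄ = [-5]
S = H·P̄·Hᵀ + R = [25]
K = P̄·Hᵀ·S⁻¹ = [-4/5; 1/25]
x' = x̄ + K·y = [-11, -46/5]
P' = (I − K·H)·P̄ = [40 184/5; 184/5 924/25]

x' = [-11, -46/5]
P' = [40 184/5; 184/5 924/25]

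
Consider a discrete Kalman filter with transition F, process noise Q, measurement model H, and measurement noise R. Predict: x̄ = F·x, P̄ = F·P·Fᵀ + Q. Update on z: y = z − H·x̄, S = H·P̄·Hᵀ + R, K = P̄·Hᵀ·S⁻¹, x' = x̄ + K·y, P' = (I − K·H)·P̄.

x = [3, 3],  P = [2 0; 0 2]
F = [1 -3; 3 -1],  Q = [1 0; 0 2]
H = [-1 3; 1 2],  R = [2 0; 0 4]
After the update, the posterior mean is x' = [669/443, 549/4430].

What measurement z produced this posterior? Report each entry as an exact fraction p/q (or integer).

z = [-2, 3]

x̄ = F·x = [-6, 6]
P̄ = F·P·Fᵀ + Q = [21 12; 12 22]
S = H·P̄·Hᵀ + R = [149 123; 123 161]
K = P̄·Hᵀ·S⁻¹ = [-156/443 243/443; 903/4430 851/4430]
x' − x̄ = [3327/443, -26031/4430] = K·y
y = (KᵀK)⁻¹·Kᵀ·(x' − x̄) = [-26, -3]
z = y + H·x̄ = [-26, -3] + [24, 6] = [-2, 3]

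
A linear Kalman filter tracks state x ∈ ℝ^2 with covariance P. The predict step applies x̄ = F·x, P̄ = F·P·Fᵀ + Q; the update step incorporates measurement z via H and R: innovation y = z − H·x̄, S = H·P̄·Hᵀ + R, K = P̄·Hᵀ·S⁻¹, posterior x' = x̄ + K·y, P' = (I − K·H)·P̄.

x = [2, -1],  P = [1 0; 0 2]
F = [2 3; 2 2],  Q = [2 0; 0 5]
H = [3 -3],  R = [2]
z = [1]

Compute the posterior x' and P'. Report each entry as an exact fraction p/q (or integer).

x̄ = F·x = [1, 2]
P̄ = F·P·Fᵀ + Q = [24 16; 16 17]
y = z − H·x̄ = [4]
S = H·P̄·Hᵀ + R = [83]
K = P̄·Hᵀ·S⁻¹ = [24/83; -3/83]
x' = x̄ + K·y = [179/83, 154/83]
P' = (I − K·H)·P̄ = [1416/83 1400/83; 1400/83 1402/83]

x' = [179/83, 154/83]
P' = [1416/83 1400/83; 1400/83 1402/83]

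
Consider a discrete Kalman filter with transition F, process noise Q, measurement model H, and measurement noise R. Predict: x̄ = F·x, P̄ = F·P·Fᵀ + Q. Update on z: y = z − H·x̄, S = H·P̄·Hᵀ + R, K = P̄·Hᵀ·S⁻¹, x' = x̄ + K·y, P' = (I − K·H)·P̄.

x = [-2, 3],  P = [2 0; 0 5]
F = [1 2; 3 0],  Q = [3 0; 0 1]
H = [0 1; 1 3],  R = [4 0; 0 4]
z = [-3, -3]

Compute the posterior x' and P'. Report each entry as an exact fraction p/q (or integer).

x' = [8678/1459, -4437/1459]
P' = [17960/1459 -5172/1459; -5172/1459 2060/1459]

x̄ = F·x = [4, -6]
P̄ = F·P·Fᵀ + Q = [25 6; 6 19]
y = z − H·x̄ = [3, 11]
S = H·P̄·Hᵀ + R = [23 63; 63 236]
K = P̄·Hᵀ·S⁻¹ = [-1293/1459 611/1459; 515/1459 252/1459]
x' = x̄ + K·y = [8678/1459, -4437/1459]
P' = (I − K·H)·P̄ = [17960/1459 -5172/1459; -5172/1459 2060/1459]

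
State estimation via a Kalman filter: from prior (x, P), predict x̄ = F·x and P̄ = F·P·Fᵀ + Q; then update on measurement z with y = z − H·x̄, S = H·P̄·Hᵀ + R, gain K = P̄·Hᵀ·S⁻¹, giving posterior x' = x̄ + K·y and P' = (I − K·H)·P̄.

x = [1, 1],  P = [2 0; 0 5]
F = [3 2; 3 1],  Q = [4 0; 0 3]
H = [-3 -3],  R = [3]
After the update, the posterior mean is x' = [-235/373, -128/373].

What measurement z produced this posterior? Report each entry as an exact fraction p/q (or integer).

x̄ = F·x = [5, 4]
P̄ = F·P·Fᵀ + Q = [42 28; 28 26]
S = H·P̄·Hᵀ + R = [1119]
K = P̄·Hᵀ·S⁻¹ = [-70/373; -54/373]
x' − x̄ = [-2100/373, -1620/373] = K·y
y = (KᵀK)⁻¹·Kᵀ·(x' − x̄) = [30]
z = y + H·x̄ = [30] + [-27] = [3]

z = [3]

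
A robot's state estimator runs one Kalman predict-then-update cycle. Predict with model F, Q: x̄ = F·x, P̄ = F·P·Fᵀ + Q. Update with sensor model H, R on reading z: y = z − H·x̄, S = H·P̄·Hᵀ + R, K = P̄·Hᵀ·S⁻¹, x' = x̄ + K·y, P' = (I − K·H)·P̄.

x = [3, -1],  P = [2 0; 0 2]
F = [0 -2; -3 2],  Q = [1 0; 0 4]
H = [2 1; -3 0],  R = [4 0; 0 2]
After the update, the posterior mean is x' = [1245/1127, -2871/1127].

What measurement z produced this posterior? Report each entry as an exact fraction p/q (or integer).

z = [1, -3]

x̄ = F·x = [2, -11]
P̄ = F·P·Fᵀ + Q = [9 -8; -8 30]
S = H·P̄·Hᵀ + R = [38 -30; -30 83]
K = P̄·Hᵀ·S⁻¹ = [10/1127 -363/1127; 941/1127 666/1127]
x' − x̄ = [-1009/1127, 9526/1127] = K·y
y = (KᵀK)⁻¹·Kᵀ·(x' − x̄) = [8, 3]
z = y + H·x̄ = [8, 3] + [-7, -6] = [1, -3]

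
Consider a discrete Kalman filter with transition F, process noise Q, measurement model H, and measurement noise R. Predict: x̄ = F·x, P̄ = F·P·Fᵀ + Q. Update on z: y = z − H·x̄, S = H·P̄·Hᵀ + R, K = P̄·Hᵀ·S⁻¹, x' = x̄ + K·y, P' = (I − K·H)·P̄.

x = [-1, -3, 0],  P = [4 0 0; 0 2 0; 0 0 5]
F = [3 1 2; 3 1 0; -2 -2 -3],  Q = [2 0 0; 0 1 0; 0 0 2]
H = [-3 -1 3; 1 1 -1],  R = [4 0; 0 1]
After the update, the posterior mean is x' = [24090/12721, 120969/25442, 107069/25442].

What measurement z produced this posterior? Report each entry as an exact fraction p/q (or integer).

z = [3, 3]

x̄ = F·x = [-6, -6, 8]
P̄ = F·P·Fᵀ + Q = [60 38 -58; 38 39 -28; -58 -28 71]
S = H·P̄·Hᵀ + R = [2662 -1044; -1044 419]
K = P̄·Hᵀ·S⁻¹ = [-692/12721 3012/12721; 10317/25442 16041/12721; 9977/25442 7663/12721]
x' − x̄ = [100416/12721, 273621/25442, -96467/25442] = K·y
y = (KᵀK)⁻¹·Kᵀ·(x' − x̄) = [-45, 23]
z = y + H·x̄ = [-45, 23] + [48, -20] = [3, 3]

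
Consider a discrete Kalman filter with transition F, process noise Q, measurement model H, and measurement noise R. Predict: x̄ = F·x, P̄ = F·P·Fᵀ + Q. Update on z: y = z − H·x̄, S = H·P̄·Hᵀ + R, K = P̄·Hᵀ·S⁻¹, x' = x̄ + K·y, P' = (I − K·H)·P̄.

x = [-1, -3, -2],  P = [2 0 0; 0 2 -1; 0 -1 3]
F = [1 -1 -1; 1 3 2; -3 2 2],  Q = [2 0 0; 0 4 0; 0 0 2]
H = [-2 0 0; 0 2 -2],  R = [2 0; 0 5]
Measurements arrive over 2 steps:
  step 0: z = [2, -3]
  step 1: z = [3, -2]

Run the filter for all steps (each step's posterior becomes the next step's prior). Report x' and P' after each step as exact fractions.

step 0: x' = [-1104/2083, -9612/2083, -5725/2083], P' = [959/2083 -1273/2083 -1308/2083; -1273/2083 17422/2083 15872/2083; -1308/2083 15872/2083 16832/2083]
step 1: x' = [-13599974/9591961, 9267395/9591961, 21593156/9591961], P' = [4720613/9591961 -9460185/9591961 -9358150/9591961; -9460185/9591961 120635687/9591961 111436762/9591961; -9358150/9591961 111436762/9591961 113261207/9591961]

step 0: x̄ = F·x = [4, -14, -7]
step 0: P̄ = F·P·Fᵀ + Q = [7 -5 -12; -5 24 8; -12 8 32]
step 0: y = z − H·x̄ = [10, 11]
step 0: S = H·P̄·Hᵀ + R = [30 -28; -28 165]
step 0: K = P̄·Hᵀ·S⁻¹ = [-959/2083 14/2083; 1273/2083 620/2083; 1308/2083 -384/2083]
step 0: x' = x̄ + K·y = [-1104/2083, -9612/2083, -5725/2083]
step 0: P' = (I − K·H)·P̄ = [959/2083 -1273/2083 -1308/2083; -1273/2083 17422/2083 15872/2083; -1308/2083 15872/2083 16832/2083]
step 1: x̄ = F·x = [14233/2083, -41390/2083, -27362/2083]
step 1: P̄ = F·P·Fᵀ + Q = [76285/2083 -168185/2083 -147778/2083; -168185/2083 411011/2083 341846/2083; -147778/2083 341846/2083 307761/2083]
step 1: y = z − H·x̄ = [34715/2083, 23890/2083]
step 1: S = H·P̄·Hᵀ + R = [309306/2083 81628/2083; 81628/2083 150735/2083]
step 1: K = P̄·Hᵀ·S⁻¹ = [-4720613/9591961 -40814/9591961; 9460185/9591961 3679570/9591961; 9358150/9591961 -729778/9591961]
step 1: x' = x̄ + K·y = [-13599974/9591961, 9267395/9591961, 21593156/9591961]
step 1: P' = (I − K·H)·P̄ = [4720613/9591961 -9460185/9591961 -9358150/9591961; -9460185/9591961 120635687/9591961 111436762/9591961; -9358150/9591961 111436762/9591961 113261207/9591961]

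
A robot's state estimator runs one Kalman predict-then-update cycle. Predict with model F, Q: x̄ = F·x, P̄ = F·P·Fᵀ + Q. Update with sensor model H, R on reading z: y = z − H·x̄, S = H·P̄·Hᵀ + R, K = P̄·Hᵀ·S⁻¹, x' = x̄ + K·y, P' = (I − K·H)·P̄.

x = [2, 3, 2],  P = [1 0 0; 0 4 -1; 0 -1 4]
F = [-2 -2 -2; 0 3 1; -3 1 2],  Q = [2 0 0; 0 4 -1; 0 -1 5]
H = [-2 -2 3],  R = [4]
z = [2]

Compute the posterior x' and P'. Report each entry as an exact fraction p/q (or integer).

x̄ = F·x = [-14, 11, 1]
P̄ = F·P·Fᵀ + Q = [30 -24 -12; -24 38 12; -12 12 30]
y = z − H·x̄ = [-7]
S = H·P̄·Hᵀ + R = [354]
K = P̄·Hᵀ·S⁻¹ = [-8/59; 4/177; 15/59]
x' = x̄ + K·y = [-770/59, 1919/177, -46/59]
P' = (I − K·H)·P̄ = [1386/59 -1352/59 12/59; -1352/59 6694/177 588/59; 12/59 588/59 420/59]

x' = [-770/59, 1919/177, -46/59]
P' = [1386/59 -1352/59 12/59; -1352/59 6694/177 588/59; 12/59 588/59 420/59]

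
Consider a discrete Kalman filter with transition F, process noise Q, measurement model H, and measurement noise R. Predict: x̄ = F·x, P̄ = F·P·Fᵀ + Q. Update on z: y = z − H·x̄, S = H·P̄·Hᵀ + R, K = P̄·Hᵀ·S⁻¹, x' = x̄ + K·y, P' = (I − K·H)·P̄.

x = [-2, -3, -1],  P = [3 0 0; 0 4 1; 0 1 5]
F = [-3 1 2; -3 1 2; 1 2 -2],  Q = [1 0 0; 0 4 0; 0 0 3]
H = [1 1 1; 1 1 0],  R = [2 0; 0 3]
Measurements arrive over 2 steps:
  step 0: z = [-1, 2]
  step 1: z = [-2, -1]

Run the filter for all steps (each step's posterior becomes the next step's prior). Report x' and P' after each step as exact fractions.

step 0: x' = [7868/7211, 8237/7211, -24684/7211], P' = [13927/7211 -3934/7211 -9555/7211; -3934/7211 13909/7211 -9291/7211; -9555/7211 -9291/7211 31234/7211]
step 1: x' = [-50346/57995, -272768/336371, 472142/5045565], P' = [112788/57995 -6155/11599 -79643/57995; -6155/11599 647428/336371 -435181/336371; -79643/57995 -435181/336371 22160276/5045565]

step 0: x̄ = F·x = [1, 1, -6]
step 0: P̄ = F·P·Fᵀ + Q = [56 55 -19; 55 59 -19; -19 -19 34]
step 0: y = z − H·x̄ = [3, 0]
step 0: S = H·P̄·Hᵀ + R = [185 187; 187 228]
step 0: K = P̄·Hᵀ·S⁻¹ = [219/7211 3331/7211; 342/7211 3325/7211; 6194/7211 -6282/7211]
step 0: x' = x̄ + K·y = [7868/7211, 8237/7211, -24684/7211]
step 0: P' = (I − K·H)·P̄ = [13927/7211 -3934/7211 -9555/7211; -3934/7211 13909/7211 -9291/7211; -9555/7211 -9291/7211 31234/7211]
step 1: x̄ = F·x = [-64735/7211, -64735/7211, 73710/7211]
step 1: P̄ = F·P·Fᵀ + Q = [372499/7211 365288/7211 -214251/7211; 365288/7211 394132/7211 -214251/7211; -214251/7211 -214251/7211 312944/7211]
step 1: y = z − H·x̄ = [41338/7211, 122259/7211]
step 1: S = H·P̄·Hᵀ + R = [967569/7211 1068705/7211; 1068705/7211 1518840/7211]
step 1: K = P̄·Hᵀ·S⁻¹ = [237/11599 82013/173985; 16876/336371 156311/336371; 870362/1009113 -1495184/1681855]
step 1: x' = x̄ + K·y = [-50346/57995, -272768/336371, 472142/5045565]
step 1: P' = (I − K·H)·P̄ = [112788/57995 -6155/11599 -79643/57995; -6155/11599 647428/336371 -435181/336371; -79643/57995 -435181/336371 22160276/5045565]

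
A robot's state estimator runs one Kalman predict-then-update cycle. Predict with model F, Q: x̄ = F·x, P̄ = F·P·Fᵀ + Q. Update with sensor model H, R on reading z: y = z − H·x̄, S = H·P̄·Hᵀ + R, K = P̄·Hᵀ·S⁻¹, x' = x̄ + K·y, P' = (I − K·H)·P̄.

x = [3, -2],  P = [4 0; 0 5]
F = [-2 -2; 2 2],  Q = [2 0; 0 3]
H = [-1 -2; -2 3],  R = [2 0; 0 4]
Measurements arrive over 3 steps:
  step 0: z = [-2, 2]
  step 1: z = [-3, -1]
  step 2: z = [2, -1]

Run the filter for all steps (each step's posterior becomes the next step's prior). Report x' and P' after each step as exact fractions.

step 0: x̄ = F·x = [-2, 2]
step 0: P̄ = F·P·Fᵀ + Q = [38 -36; -36 39]
step 0: y = z − H·x̄ = [0, -8]
step 0: S = H·P̄·Hᵀ + R = [52 -194; -194 939]
step 0: K = P̄·Hᵀ·S⁻¹ = [-1885/5596 -743/2798; -693/2798 210/1399]
step 0: x' = x̄ + K·y = [174/1399, 1118/1399]
step 0: P' = (I − K·H)·P̄ = [1657/2798 57/1399; 57/1399 318/1399]
step 1: x̄ = F·x = [-2584/1399, 2584/1399]
step 1: P̄ = F·P·Fᵀ + Q = [7840/1399 -5042/1399; -5042/1399 9239/1399]
step 1: y = z − H·x̄ = [-1613/1399, -14319/1399]
step 1: S = H·P̄·Hᵀ + R = [27426/1399 -44796/1399; -44796/1399 180611/1399]
step 1: K = P̄·Hᵀ·S⁻¹ = [-116118/351055 -88678/351055; -52420/210633 10361/70211]
step 1: x' = x̄ + K·y = [393104/351055, 131345/210633]
step 1: P' = (I − K·H)·P̄ = [200876/351055 3136/70211; 3136/70211 47716/210633]
step 2: x̄ = F·x = [-3672074/1053165, 3672074/1053165]
step 2: P̄ = F·P·Fᵀ + Q = [5847482/1053165 -3741152/1053165; -3741152/1053165 6900647/1053165]
step 2: y = z − H·x̄ = [5778404/1053165, -3882707/210633]
step 2: S = H·P̄·Hᵀ + R = [20591792/1053165 -6690014/210633; -6690014/210633 26920447/210633]
step 2: K = P̄·Hᵀ·S⁻¹ = [-259490231/784679534 -99045835/392339767; -97646767/392339767 57885435/392339767]
step 2: x' = x̄ + K·y = [-254082283/392339767, -234818599/392339767]
step 2: P' = (I − K·H)·P̄ = [224405339/392339767 17542446/392339767; 17542446/392339767 88875544/392339767]

step 0: x' = [174/1399, 1118/1399], P' = [1657/2798 57/1399; 57/1399 318/1399]
step 1: x' = [393104/351055, 131345/210633], P' = [200876/351055 3136/70211; 3136/70211 47716/210633]
step 2: x' = [-254082283/392339767, -234818599/392339767], P' = [224405339/392339767 17542446/392339767; 17542446/392339767 88875544/392339767]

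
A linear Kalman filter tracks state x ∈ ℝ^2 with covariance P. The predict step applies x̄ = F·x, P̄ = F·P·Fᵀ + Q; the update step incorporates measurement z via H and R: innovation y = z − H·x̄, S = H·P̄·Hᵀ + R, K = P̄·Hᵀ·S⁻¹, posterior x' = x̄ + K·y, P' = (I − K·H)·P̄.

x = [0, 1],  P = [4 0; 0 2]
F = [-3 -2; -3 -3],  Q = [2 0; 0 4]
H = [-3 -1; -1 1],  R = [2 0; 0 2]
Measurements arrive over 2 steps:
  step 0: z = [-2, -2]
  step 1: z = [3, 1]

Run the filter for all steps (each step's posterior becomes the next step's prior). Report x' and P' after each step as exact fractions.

step 0: x̄ = F·x = [-2, -3]
step 0: P̄ = F·P·Fᵀ + Q = [46 48; 48 58]
step 0: y = z − H·x̄ = [-11, -1]
step 0: S = H·P̄·Hᵀ + R = [762 -16; -16 10]
step 0: K = P̄·Hᵀ·S⁻¹ = [-457/1841 -363/1841; -465/1841 1097/1841]
step 0: x' = x̄ + K·y = [244/263, -215/263]
step 0: P' = (I − K·H)·P̄ = [410/1841 -316/1841; -316/1841 1878/1841]
step 1: x̄ = F·x = [-302/263, -87/263]
step 1: P̄ = F·P·Fᵀ + Q = [11092/1841 10218/1841; 10218/1841 22268/1841]
step 1: y = z − H·x̄ = [-204/263, 48/263]
step 1: S = H·P̄·Hᵀ + R = [187086/1841 -9428/1841; -9428/1841 16606/1841]
step 1: K = P̄·Hᵀ·S⁻¹ = [-99199/409813 -77889/409813; -103913/409813 238381/409813]
step 1: x' = x̄ + K·y = [-407854/409813, -11457/409813]
step 1: P' = (I − K·H)·P̄ = [88544/409813 -67234/409813; -67234/409813 409528/409813]

step 0: x' = [244/263, -215/263], P' = [410/1841 -316/1841; -316/1841 1878/1841]
step 1: x' = [-407854/409813, -11457/409813], P' = [88544/409813 -67234/409813; -67234/409813 409528/409813]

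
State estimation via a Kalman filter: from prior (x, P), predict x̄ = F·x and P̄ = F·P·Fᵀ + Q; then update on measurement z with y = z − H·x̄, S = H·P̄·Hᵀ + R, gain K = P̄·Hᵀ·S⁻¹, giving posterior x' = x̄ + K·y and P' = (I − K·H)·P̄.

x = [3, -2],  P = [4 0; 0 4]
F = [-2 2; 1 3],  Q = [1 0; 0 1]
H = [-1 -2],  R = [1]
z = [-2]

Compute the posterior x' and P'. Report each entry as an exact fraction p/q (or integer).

x' = [-725/131, 489/131]
P' = [4421/262 -1089/131; -1089/131 569/131]

x̄ = F·x = [-10, -3]
P̄ = F·P·Fᵀ + Q = [33 16; 16 41]
y = z − H·x̄ = [-18]
S = H·P̄·Hᵀ + R = [262]
K = P̄·Hᵀ·S⁻¹ = [-65/262; -49/131]
x' = x̄ + K·y = [-725/131, 489/131]
P' = (I − K·H)·P̄ = [4421/262 -1089/131; -1089/131 569/131]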